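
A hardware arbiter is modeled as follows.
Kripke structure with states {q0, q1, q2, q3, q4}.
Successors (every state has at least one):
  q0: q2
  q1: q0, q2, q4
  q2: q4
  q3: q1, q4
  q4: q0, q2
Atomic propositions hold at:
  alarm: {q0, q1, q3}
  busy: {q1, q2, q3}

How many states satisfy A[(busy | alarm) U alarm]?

Sat(busy | alarm) = {q0, q1, q2, q3}
A[(busy | alarm) U alarm]: least fixpoint, start Z0 = Sat(alarm) = {q0, q1, q3}, add states in Sat(busy | alarm) with every successor in Z. Already a fixed point.
Sat(A[(busy | alarm) U alarm]) = {q0, q1, q3}
|Sat(A[(busy | alarm) U alarm])| = |{q0, q1, q3}| = 3.

3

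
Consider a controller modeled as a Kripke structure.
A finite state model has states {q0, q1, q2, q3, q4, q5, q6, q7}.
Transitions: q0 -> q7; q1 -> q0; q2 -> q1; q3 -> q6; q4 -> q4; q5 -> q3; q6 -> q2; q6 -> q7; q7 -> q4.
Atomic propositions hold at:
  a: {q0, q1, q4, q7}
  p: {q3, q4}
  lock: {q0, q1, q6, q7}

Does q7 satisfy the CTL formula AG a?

Yes

AG a: greatest fixpoint, start Z0 = {q0, q1, q4, q7}, keep only states in Sat with every successor in Z. Already a fixed point.
Sat(AG a) = {q0, q1, q4, q7}
q7 ∈ Sat(AG a) = {q0, q1, q4, q7}, so the formula holds at q7.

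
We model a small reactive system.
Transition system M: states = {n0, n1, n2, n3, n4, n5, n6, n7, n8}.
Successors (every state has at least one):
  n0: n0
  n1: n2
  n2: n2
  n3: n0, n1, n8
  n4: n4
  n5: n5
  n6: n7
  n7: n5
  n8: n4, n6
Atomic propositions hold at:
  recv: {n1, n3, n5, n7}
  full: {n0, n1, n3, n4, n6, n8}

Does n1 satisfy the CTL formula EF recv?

Yes

EF recv: least fixpoint, start Z0 = {n1, n3, n5, n7}, add states with some successor in Z. Z1 = {n1, n3, n5, n6, n7}; Z2 = {n1, n3, n5, n6, n7, n8}; fixed.
Sat(EF recv) = {n1, n3, n5, n6, n7, n8}
n1 ∈ Sat(EF recv) = {n1, n3, n5, n6, n7, n8}, so the formula holds at n1.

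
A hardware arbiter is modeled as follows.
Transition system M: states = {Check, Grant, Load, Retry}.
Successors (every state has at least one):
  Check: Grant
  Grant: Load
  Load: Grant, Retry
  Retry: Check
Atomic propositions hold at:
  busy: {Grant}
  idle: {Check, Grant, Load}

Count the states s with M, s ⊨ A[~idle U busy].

1

Sat(~idle) = {Retry}
A[~idle U busy]: least fixpoint, start Z0 = Sat(busy) = {Grant}, add states in Sat(~idle) with every successor in Z. Already a fixed point.
Sat(A[~idle U busy]) = {Grant}
|Sat(A[~idle U busy])| = |{Grant}| = 1.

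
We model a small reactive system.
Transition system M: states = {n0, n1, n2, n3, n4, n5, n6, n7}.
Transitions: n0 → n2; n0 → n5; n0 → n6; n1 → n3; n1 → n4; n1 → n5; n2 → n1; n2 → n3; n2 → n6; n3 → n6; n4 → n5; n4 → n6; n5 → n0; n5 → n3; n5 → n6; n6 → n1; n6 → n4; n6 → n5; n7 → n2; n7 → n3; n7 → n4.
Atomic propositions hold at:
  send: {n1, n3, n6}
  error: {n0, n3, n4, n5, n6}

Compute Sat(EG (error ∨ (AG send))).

{n0, n3, n4, n5, n6}

AG send: greatest fixpoint, start Z0 = {n1, n3, n6}, keep only states in Sat with every successor in Z. Z1 = {n3}; Z2 = ∅; fixed.
Sat(AG send) = ∅
Sat(error ∨ (AG send)) = {n0, n3, n4, n5, n6}
EG (error ∨ (AG send)): greatest fixpoint, start Z0 = {n0, n3, n4, n5, n6}, keep only states in Sat with some successor in Z. Already a fixed point.
Sat(EG (error ∨ (AG send))) = {n0, n3, n4, n5, n6}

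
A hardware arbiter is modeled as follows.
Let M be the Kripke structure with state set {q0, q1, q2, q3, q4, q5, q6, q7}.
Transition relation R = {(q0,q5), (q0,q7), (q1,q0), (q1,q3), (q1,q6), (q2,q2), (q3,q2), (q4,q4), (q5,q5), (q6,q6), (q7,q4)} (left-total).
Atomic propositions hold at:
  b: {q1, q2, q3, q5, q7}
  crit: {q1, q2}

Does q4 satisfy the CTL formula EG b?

EG b: greatest fixpoint, start Z0 = {q1, q2, q3, q5, q7}, keep only states in Sat with some successor in Z. Z1 = {q1, q2, q3, q5}; fixed.
Sat(EG b) = {q1, q2, q3, q5}
q4 ∉ Sat(EG b) = {q1, q2, q3, q5}, so the formula does not hold at q4.

No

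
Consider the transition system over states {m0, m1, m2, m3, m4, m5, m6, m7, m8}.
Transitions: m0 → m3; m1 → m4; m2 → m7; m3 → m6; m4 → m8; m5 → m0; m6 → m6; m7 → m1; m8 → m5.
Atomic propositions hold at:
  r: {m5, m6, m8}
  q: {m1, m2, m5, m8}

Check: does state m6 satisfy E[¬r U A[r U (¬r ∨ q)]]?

Sat(¬r) = {m0, m1, m2, m3, m4, m7}
Sat(¬r ∨ q) = {m0, m1, m2, m3, m4, m5, m7, m8}
A[r U (¬r ∨ q)]: least fixpoint, start Z0 = Sat((¬r ∨ q)) = {m0, m1, m2, m3, m4, m5, m7, m8}, add states in Sat(r) with every successor in Z. Already a fixed point.
Sat(A[r U (¬r ∨ q)]) = {m0, m1, m2, m3, m4, m5, m7, m8}
E[¬r U A[r U (¬r ∨ q)]]: least fixpoint, start Z0 = Sat(A[r U (¬r ∨ q)]) = {m0, m1, m2, m3, m4, m5, m7, m8}, add states in Sat(¬r) with some successor in Z. Already a fixed point.
Sat(E[¬r U A[r U (¬r ∨ q)]]) = {m0, m1, m2, m3, m4, m5, m7, m8}
m6 ∉ Sat(E[¬r U A[r U (¬r ∨ q)]]) = {m0, m1, m2, m3, m4, m5, m7, m8}, so the formula does not hold at m6.

No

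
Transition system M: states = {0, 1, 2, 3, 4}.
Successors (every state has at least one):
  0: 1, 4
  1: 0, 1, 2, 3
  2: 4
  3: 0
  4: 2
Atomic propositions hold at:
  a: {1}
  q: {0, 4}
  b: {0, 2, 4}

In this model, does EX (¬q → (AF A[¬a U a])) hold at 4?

No

Sat(¬q) = {1, 2, 3}
Sat(¬a) = {0, 2, 3, 4}
A[¬a U a]: least fixpoint, start Z0 = Sat(a) = {1}, add states in Sat(¬a) with every successor in Z. Already a fixed point.
Sat(A[¬a U a]) = {1}
AF A[¬a U a]: least fixpoint, start Z0 = {1}, add states with every successor in Z. Already a fixed point.
Sat(AF A[¬a U a]) = {1}
Sat(¬q → (AF A[¬a U a])) = {0, 1, 4}
Sat(EX (¬q → (AF A[¬a U a]))) = {s : some successor in {0, 1, 4}} = {0, 1, 2, 3}
4 ∉ Sat(EX (¬q → (AF A[¬a U a]))) = {0, 1, 2, 3}, so the formula does not hold at 4.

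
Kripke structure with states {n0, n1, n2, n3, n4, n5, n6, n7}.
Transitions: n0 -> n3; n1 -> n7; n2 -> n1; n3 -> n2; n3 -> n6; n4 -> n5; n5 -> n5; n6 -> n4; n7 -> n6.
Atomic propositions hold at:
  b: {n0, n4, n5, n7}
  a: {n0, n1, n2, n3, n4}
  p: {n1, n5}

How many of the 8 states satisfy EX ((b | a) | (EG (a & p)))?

7

Sat(b | a) = {n0, n1, n2, n3, n4, n5, n7}
Sat(a & p) = {n1}
EG (a & p): greatest fixpoint, start Z0 = {n1}, keep only states in Sat with some successor in Z. Z1 = ∅; fixed.
Sat(EG (a & p)) = ∅
Sat((b | a) | (EG (a & p))) = {n0, n1, n2, n3, n4, n5, n7}
Sat(EX ((b | a) | (EG (a & p)))) = {s : some successor in {n0, n1, n2, n3, n4, n5, n7}} = {n0, n1, n2, n3, n4, n5, n6}
|Sat(EX ((b | a) | (EG (a & p))))| = |{n0, n1, n2, n3, n4, n5, n6}| = 7.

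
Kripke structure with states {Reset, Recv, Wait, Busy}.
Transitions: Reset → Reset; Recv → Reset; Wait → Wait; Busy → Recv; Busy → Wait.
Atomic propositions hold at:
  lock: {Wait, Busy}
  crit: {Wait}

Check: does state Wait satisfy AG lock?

AG lock: greatest fixpoint, start Z0 = {Wait, Busy}, keep only states in Sat with every successor in Z. Z1 = {Wait}; fixed.
Sat(AG lock) = {Wait}
Wait ∈ Sat(AG lock) = {Wait}, so the formula holds at Wait.

Yes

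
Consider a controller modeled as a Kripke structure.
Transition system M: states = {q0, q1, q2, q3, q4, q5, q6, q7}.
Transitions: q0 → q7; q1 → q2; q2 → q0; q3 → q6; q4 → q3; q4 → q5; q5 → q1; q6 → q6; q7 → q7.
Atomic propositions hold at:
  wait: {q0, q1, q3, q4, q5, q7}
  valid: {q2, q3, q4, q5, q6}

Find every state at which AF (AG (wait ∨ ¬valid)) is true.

{q0, q1, q2, q5, q7}

Sat(¬valid) = {q0, q1, q7}
Sat(wait ∨ ¬valid) = {q0, q1, q3, q4, q5, q7}
AG (wait ∨ ¬valid): greatest fixpoint, start Z0 = {q0, q1, q3, q4, q5, q7}, keep only states in Sat with every successor in Z. Z1 = {q0, q4, q5, q7}; Z2 = {q0, q7}; fixed.
Sat(AG (wait ∨ ¬valid)) = {q0, q7}
AF (AG (wait ∨ ¬valid)): least fixpoint, start Z0 = {q0, q7}, add states with every successor in Z. Z1 = {q0, q2, q7}; Z2 = {q0, q1, q2, q7}; Z3 = {q0, q1, q2, q5, q7}; fixed.
Sat(AF (AG (wait ∨ ¬valid))) = {q0, q1, q2, q5, q7}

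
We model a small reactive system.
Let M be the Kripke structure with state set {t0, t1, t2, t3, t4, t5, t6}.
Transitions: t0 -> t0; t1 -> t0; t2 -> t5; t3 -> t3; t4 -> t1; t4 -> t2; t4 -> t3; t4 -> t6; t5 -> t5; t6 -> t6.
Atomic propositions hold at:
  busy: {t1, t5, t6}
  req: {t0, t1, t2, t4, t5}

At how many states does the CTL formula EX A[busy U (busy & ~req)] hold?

2

Sat(~req) = {t3, t6}
Sat(busy & ~req) = {t6}
A[busy U (busy & ~req)]: least fixpoint, start Z0 = Sat((busy & ~req)) = {t6}, add states in Sat(busy) with every successor in Z. Already a fixed point.
Sat(A[busy U (busy & ~req)]) = {t6}
Sat(EX A[busy U (busy & ~req)]) = {s : some successor in {t6}} = {t4, t6}
|Sat(EX A[busy U (busy & ~req)])| = |{t4, t6}| = 2.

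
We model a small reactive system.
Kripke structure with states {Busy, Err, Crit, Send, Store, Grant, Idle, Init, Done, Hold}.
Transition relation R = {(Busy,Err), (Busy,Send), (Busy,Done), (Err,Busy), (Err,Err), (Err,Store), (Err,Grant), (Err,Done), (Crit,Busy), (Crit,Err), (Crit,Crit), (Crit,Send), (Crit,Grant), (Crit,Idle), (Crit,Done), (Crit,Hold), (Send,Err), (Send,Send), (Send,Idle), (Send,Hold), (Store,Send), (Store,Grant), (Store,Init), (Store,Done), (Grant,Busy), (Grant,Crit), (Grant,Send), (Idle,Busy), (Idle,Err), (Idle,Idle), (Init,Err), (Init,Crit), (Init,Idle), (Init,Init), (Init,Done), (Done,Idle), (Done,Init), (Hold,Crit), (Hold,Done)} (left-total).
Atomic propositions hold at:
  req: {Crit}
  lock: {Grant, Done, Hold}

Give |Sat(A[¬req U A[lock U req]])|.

Sat(¬req) = {Busy, Err, Send, Store, Grant, Idle, Init, Done, Hold}
A[lock U req]: least fixpoint, start Z0 = Sat(req) = {Crit}, add states in Sat(lock) with every successor in Z. Already a fixed point.
Sat(A[lock U req]) = {Crit}
A[¬req U A[lock U req]]: least fixpoint, start Z0 = Sat(A[lock U req]) = {Crit}, add states in Sat(¬req) with every successor in Z. Already a fixed point.
Sat(A[¬req U A[lock U req]]) = {Crit}
|Sat(A[¬req U A[lock U req]])| = |{Crit}| = 1.

1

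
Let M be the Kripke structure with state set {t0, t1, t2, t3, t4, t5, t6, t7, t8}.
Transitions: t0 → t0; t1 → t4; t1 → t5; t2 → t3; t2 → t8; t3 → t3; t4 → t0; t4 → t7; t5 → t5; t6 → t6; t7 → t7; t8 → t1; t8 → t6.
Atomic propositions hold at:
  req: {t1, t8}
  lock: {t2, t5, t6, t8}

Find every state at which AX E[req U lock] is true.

{t5, t6, t8}

E[req U lock]: least fixpoint, start Z0 = Sat(lock) = {t2, t5, t6, t8}, add states in Sat(req) with some successor in Z. Z1 = {t1, t2, t5, t6, t8}; fixed.
Sat(E[req U lock]) = {t1, t2, t5, t6, t8}
Sat(AX E[req U lock]) = {s : every successor in {t1, t2, t5, t6, t8}} = {t5, t6, t8}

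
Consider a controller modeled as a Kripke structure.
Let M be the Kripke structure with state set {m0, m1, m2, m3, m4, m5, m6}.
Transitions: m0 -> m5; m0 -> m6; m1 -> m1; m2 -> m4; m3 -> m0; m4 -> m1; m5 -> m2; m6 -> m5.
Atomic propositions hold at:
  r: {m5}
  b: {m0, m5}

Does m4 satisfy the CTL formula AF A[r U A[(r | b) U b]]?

Sat(r | b) = {m0, m5}
A[(r | b) U b]: least fixpoint, start Z0 = Sat(b) = {m0, m5}, add states in Sat(r | b) with every successor in Z. Already a fixed point.
Sat(A[(r | b) U b]) = {m0, m5}
A[r U A[(r | b) U b]]: least fixpoint, start Z0 = Sat(A[(r | b) U b]) = {m0, m5}, add states in Sat(r) with every successor in Z. Already a fixed point.
Sat(A[r U A[(r | b) U b]]) = {m0, m5}
AF A[r U A[(r | b) U b]]: least fixpoint, start Z0 = {m0, m5}, add states with every successor in Z. Z1 = {m0, m3, m5, m6}; fixed.
Sat(AF A[r U A[(r | b) U b]]) = {m0, m3, m5, m6}
m4 ∉ Sat(AF A[r U A[(r | b) U b]]) = {m0, m3, m5, m6}, so the formula does not hold at m4.

No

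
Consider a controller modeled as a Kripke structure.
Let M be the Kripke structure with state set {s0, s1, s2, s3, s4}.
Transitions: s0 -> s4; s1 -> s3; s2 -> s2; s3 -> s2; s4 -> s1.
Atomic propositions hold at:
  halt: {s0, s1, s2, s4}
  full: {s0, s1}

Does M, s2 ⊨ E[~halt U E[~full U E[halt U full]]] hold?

Sat(~halt) = {s3}
Sat(~full) = {s2, s3, s4}
E[halt U full]: least fixpoint, start Z0 = Sat(full) = {s0, s1}, add states in Sat(halt) with some successor in Z. Z1 = {s0, s1, s4}; fixed.
Sat(E[halt U full]) = {s0, s1, s4}
E[~full U E[halt U full]]: least fixpoint, start Z0 = Sat(E[halt U full]) = {s0, s1, s4}, add states in Sat(~full) with some successor in Z. Already a fixed point.
Sat(E[~full U E[halt U full]]) = {s0, s1, s4}
E[~halt U E[~full U E[halt U full]]]: least fixpoint, start Z0 = Sat(E[~full U E[halt U full]]) = {s0, s1, s4}, add states in Sat(~halt) with some successor in Z. Already a fixed point.
Sat(E[~halt U E[~full U E[halt U full]]]) = {s0, s1, s4}
s2 ∉ Sat(E[~halt U E[~full U E[halt U full]]]) = {s0, s1, s4}, so the formula does not hold at s2.

No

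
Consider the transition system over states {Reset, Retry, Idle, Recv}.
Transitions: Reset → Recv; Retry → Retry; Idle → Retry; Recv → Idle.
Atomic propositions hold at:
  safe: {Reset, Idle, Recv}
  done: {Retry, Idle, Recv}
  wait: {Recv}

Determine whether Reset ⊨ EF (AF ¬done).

Sat(¬done) = {Reset}
AF ¬done: least fixpoint, start Z0 = {Reset}, add states with every successor in Z. Already a fixed point.
Sat(AF ¬done) = {Reset}
EF (AF ¬done): least fixpoint, start Z0 = {Reset}, add states with some successor in Z. Already a fixed point.
Sat(EF (AF ¬done)) = {Reset}
Reset ∈ Sat(EF (AF ¬done)) = {Reset}, so the formula holds at Reset.

Yes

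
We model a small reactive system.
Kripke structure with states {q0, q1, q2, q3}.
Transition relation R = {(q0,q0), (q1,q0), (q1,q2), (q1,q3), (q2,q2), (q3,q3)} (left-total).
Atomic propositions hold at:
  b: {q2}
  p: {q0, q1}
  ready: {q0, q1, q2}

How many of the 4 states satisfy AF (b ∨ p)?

3

Sat(b ∨ p) = {q0, q1, q2}
AF (b ∨ p): least fixpoint, start Z0 = {q0, q1, q2}, add states with every successor in Z. Already a fixed point.
Sat(AF (b ∨ p)) = {q0, q1, q2}
|Sat(AF (b ∨ p))| = |{q0, q1, q2}| = 3.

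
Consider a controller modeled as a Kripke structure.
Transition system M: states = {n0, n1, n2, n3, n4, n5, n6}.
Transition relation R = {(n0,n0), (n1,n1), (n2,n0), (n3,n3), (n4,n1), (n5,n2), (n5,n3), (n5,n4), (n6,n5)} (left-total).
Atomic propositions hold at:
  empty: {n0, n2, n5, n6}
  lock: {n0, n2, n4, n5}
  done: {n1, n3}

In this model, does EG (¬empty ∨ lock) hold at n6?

No

Sat(¬empty) = {n1, n3, n4}
Sat(¬empty ∨ lock) = {n0, n1, n2, n3, n4, n5}
EG (¬empty ∨ lock): greatest fixpoint, start Z0 = {n0, n1, n2, n3, n4, n5}, keep only states in Sat with some successor in Z. Already a fixed point.
Sat(EG (¬empty ∨ lock)) = {n0, n1, n2, n3, n4, n5}
n6 ∉ Sat(EG (¬empty ∨ lock)) = {n0, n1, n2, n3, n4, n5}, so the formula does not hold at n6.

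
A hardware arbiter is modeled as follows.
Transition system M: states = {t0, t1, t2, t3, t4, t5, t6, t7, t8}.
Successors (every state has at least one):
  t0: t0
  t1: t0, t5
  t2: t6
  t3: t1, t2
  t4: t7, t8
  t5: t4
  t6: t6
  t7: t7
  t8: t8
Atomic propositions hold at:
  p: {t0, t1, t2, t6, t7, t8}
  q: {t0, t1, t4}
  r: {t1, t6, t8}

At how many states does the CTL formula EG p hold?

EG p: greatest fixpoint, start Z0 = {t0, t1, t2, t6, t7, t8}, keep only states in Sat with some successor in Z. Already a fixed point.
Sat(EG p) = {t0, t1, t2, t6, t7, t8}
|Sat(EG p)| = |{t0, t1, t2, t6, t7, t8}| = 6.

6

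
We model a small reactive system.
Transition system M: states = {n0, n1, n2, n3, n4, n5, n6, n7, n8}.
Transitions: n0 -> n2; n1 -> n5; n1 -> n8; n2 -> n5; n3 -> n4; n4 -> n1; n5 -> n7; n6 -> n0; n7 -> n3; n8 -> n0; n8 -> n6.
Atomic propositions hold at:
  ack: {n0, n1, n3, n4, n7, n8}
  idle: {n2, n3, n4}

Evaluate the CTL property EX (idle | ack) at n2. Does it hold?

Sat(idle | ack) = {n0, n1, n2, n3, n4, n7, n8}
Sat(EX (idle | ack)) = {s : some successor in {n0, n1, n2, n3, n4, n7, n8}} = {n0, n1, n3, n4, n5, n6, n7, n8}
n2 ∉ Sat(EX (idle | ack)) = {n0, n1, n3, n4, n5, n6, n7, n8}, so the formula does not hold at n2.

No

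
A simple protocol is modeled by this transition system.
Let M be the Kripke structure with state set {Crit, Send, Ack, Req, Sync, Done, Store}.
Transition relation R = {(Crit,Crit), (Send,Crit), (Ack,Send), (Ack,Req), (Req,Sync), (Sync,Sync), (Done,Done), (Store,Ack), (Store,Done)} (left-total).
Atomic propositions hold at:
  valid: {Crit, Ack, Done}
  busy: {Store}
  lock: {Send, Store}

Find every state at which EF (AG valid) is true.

{Crit, Send, Ack, Done, Store}

AG valid: greatest fixpoint, start Z0 = {Crit, Ack, Done}, keep only states in Sat with every successor in Z. Z1 = {Crit, Done}; fixed.
Sat(AG valid) = {Crit, Done}
EF (AG valid): least fixpoint, start Z0 = {Crit, Done}, add states with some successor in Z. Z1 = {Crit, Send, Done, Store}; Z2 = {Crit, Send, Ack, Done, Store}; fixed.
Sat(EF (AG valid)) = {Crit, Send, Ack, Done, Store}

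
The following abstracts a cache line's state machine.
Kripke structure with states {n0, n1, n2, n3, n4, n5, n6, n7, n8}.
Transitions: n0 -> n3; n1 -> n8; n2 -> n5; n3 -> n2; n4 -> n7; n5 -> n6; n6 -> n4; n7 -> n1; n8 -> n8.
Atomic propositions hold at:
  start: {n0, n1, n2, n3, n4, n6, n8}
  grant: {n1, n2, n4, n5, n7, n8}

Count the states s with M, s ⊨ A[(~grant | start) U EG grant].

5

Sat(~grant) = {n0, n3, n6}
Sat(~grant | start) = {n0, n1, n2, n3, n4, n6, n8}
EG grant: greatest fixpoint, start Z0 = {n1, n2, n4, n5, n7, n8}, keep only states in Sat with some successor in Z. Z1 = {n1, n2, n4, n7, n8}; Z2 = {n1, n4, n7, n8}; fixed.
Sat(EG grant) = {n1, n4, n7, n8}
A[(~grant | start) U EG grant]: least fixpoint, start Z0 = Sat(EG grant) = {n1, n4, n7, n8}, add states in Sat(~grant | start) with every successor in Z. Z1 = {n1, n4, n6, n7, n8}; fixed.
Sat(A[(~grant | start) U EG grant]) = {n1, n4, n6, n7, n8}
|Sat(A[(~grant | start) U EG grant])| = |{n1, n4, n6, n7, n8}| = 5.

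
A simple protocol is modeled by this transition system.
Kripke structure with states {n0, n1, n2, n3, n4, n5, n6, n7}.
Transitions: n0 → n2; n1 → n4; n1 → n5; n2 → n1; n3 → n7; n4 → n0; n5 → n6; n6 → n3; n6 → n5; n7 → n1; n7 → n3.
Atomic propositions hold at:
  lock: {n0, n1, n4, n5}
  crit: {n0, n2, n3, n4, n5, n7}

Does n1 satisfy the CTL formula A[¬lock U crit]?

Sat(¬lock) = {n2, n3, n6, n7}
A[¬lock U crit]: least fixpoint, start Z0 = Sat(crit) = {n0, n2, n3, n4, n5, n7}, add states in Sat(¬lock) with every successor in Z. Z1 = {n0, n2, n3, n4, n5, n6, n7}; fixed.
Sat(A[¬lock U crit]) = {n0, n2, n3, n4, n5, n6, n7}
n1 ∉ Sat(A[¬lock U crit]) = {n0, n2, n3, n4, n5, n6, n7}, so the formula does not hold at n1.

No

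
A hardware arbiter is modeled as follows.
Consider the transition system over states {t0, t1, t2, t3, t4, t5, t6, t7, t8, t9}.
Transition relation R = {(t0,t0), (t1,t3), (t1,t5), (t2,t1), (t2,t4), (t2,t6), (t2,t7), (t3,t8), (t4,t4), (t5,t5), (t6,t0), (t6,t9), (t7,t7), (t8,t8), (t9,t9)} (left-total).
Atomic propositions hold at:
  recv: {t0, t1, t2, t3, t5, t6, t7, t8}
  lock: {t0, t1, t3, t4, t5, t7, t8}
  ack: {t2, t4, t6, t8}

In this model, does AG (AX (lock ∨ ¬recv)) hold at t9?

Sat(¬recv) = {t4, t9}
Sat(lock ∨ ¬recv) = {t0, t1, t3, t4, t5, t7, t8, t9}
Sat(AX (lock ∨ ¬recv)) = {s : every successor in {t0, t1, t3, t4, t5, t7, t8, t9}} = {t0, t1, t3, t4, t5, t6, t7, t8, t9}
AG (AX (lock ∨ ¬recv)): greatest fixpoint, start Z0 = {t0, t1, t3, t4, t5, t6, t7, t8, t9}, keep only states in Sat with every successor in Z. Already a fixed point.
Sat(AG (AX (lock ∨ ¬recv))) = {t0, t1, t3, t4, t5, t6, t7, t8, t9}
t9 ∈ Sat(AG (AX (lock ∨ ¬recv))) = {t0, t1, t3, t4, t5, t6, t7, t8, t9}, so the formula holds at t9.

Yes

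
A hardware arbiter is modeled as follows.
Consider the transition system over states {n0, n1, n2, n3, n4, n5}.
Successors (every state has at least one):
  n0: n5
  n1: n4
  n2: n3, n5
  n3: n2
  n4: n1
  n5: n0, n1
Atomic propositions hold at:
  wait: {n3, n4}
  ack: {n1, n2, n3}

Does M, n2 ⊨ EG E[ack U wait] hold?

E[ack U wait]: least fixpoint, start Z0 = Sat(wait) = {n3, n4}, add states in Sat(ack) with some successor in Z. Z1 = {n1, n2, n3, n4}; fixed.
Sat(E[ack U wait]) = {n1, n2, n3, n4}
EG E[ack U wait]: greatest fixpoint, start Z0 = {n1, n2, n3, n4}, keep only states in Sat with some successor in Z. Already a fixed point.
Sat(EG E[ack U wait]) = {n1, n2, n3, n4}
n2 ∈ Sat(EG E[ack U wait]) = {n1, n2, n3, n4}, so the formula holds at n2.

Yes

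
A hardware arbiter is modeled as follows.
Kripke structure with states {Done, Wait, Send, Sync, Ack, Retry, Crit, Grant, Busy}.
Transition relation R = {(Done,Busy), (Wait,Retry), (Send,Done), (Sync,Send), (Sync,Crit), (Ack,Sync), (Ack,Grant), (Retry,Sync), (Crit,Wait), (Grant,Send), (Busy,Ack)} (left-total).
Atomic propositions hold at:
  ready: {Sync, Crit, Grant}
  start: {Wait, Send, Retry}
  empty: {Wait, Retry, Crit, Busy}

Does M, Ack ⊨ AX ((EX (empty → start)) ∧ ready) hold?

Sat(empty → start) = {Done, Wait, Send, Sync, Ack, Retry, Grant}
Sat(EX (empty → start)) = {s : some successor in {Done, Wait, Send, Sync, Ack, Retry, Grant}} = {Wait, Send, Sync, Ack, Retry, Crit, Grant, Busy}
Sat((EX (empty → start)) ∧ ready) = {Sync, Crit, Grant}
Sat(AX ((EX (empty → start)) ∧ ready)) = {s : every successor in {Sync, Crit, Grant}} = {Ack, Retry}
Ack ∈ Sat(AX ((EX (empty → start)) ∧ ready)) = {Ack, Retry}, so the formula holds at Ack.

Yes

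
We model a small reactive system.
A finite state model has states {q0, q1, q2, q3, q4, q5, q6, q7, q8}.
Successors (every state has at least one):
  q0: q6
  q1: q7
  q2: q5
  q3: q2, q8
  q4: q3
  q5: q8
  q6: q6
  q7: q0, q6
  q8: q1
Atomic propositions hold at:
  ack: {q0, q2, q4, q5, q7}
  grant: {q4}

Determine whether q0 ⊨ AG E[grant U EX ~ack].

Sat(~ack) = {q1, q3, q6, q8}
Sat(EX ~ack) = {s : some successor in {q1, q3, q6, q8}} = {q0, q3, q4, q5, q6, q7, q8}
E[grant U EX ~ack]: least fixpoint, start Z0 = Sat(EX ~ack) = {q0, q3, q4, q5, q6, q7, q8}, add states in Sat(grant) with some successor in Z. Already a fixed point.
Sat(E[grant U EX ~ack]) = {q0, q3, q4, q5, q6, q7, q8}
AG E[grant U EX ~ack]: greatest fixpoint, start Z0 = {q0, q3, q4, q5, q6, q7, q8}, keep only states in Sat with every successor in Z. Z1 = {q0, q4, q5, q6, q7}; Z2 = {q0, q6, q7}; fixed.
Sat(AG E[grant U EX ~ack]) = {q0, q6, q7}
q0 ∈ Sat(AG E[grant U EX ~ack]) = {q0, q6, q7}, so the formula holds at q0.

Yes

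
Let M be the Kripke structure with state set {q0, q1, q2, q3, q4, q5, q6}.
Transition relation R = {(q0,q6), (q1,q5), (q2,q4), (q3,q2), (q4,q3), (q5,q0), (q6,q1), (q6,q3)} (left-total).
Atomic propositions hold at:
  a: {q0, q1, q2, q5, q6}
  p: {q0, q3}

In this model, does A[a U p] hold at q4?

No

A[a U p]: least fixpoint, start Z0 = Sat(p) = {q0, q3}, add states in Sat(a) with every successor in Z. Z1 = {q0, q3, q5}; Z2 = {q0, q1, q3, q5}; Z3 = {q0, q1, q3, q5, q6}; fixed.
Sat(A[a U p]) = {q0, q1, q3, q5, q6}
q4 ∉ Sat(A[a U p]) = {q0, q1, q3, q5, q6}, so the formula does not hold at q4.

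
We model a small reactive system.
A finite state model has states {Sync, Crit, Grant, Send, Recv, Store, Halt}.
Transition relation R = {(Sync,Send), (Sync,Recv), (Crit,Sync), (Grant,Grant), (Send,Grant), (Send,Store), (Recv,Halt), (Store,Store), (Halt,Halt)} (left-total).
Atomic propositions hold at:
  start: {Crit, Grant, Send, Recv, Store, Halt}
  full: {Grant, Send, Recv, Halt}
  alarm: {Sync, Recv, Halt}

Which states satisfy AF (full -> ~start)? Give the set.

{Sync, Crit, Store}

Sat(~start) = {Sync}
Sat(full -> ~start) = {Sync, Crit, Store}
AF (full -> ~start): least fixpoint, start Z0 = {Sync, Crit, Store}, add states with every successor in Z. Already a fixed point.
Sat(AF (full -> ~start)) = {Sync, Crit, Store}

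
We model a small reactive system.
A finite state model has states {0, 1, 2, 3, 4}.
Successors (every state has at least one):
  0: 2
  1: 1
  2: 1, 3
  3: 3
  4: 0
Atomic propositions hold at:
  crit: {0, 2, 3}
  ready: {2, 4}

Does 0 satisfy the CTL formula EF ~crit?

Yes

Sat(~crit) = {1, 4}
EF ~crit: least fixpoint, start Z0 = {1, 4}, add states with some successor in Z. Z1 = {1, 2, 4}; Z2 = {0, 1, 2, 4}; fixed.
Sat(EF ~crit) = {0, 1, 2, 4}
0 ∈ Sat(EF ~crit) = {0, 1, 2, 4}, so the formula holds at 0.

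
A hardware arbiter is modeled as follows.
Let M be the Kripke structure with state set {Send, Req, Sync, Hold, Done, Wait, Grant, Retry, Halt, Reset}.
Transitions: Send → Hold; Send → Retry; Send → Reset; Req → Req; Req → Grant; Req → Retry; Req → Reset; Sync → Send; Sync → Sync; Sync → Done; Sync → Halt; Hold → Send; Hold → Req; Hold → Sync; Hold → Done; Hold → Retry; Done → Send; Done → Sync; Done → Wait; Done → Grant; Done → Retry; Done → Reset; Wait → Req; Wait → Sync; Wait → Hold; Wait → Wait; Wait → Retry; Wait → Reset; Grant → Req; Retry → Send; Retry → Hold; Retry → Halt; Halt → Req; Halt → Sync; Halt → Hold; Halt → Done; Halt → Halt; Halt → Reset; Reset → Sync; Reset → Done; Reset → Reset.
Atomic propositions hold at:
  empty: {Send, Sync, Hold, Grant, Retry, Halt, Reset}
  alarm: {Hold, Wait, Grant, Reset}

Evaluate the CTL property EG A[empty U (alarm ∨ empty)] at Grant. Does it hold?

No

Sat(alarm ∨ empty) = {Send, Sync, Hold, Wait, Grant, Retry, Halt, Reset}
A[empty U (alarm ∨ empty)]: least fixpoint, start Z0 = Sat((alarm ∨ empty)) = {Send, Sync, Hold, Wait, Grant, Retry, Halt, Reset}, add states in Sat(empty) with every successor in Z. Already a fixed point.
Sat(A[empty U (alarm ∨ empty)]) = {Send, Sync, Hold, Wait, Grant, Retry, Halt, Reset}
EG A[empty U (alarm ∨ empty)]: greatest fixpoint, start Z0 = {Send, Sync, Hold, Wait, Grant, Retry, Halt, Reset}, keep only states in Sat with some successor in Z. Z1 = {Send, Sync, Hold, Wait, Retry, Halt, Reset}; fixed.
Sat(EG A[empty U (alarm ∨ empty)]) = {Send, Sync, Hold, Wait, Retry, Halt, Reset}
Grant ∉ Sat(EG A[empty U (alarm ∨ empty)]) = {Send, Sync, Hold, Wait, Retry, Halt, Reset}, so the formula does not hold at Grant.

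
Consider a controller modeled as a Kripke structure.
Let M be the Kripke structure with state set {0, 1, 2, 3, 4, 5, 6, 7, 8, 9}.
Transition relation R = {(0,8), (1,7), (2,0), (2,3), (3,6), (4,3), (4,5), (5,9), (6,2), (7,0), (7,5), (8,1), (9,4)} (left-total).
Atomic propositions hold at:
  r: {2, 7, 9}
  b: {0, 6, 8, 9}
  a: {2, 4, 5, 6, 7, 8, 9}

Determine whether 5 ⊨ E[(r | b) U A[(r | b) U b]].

No

Sat(r | b) = {0, 2, 6, 7, 8, 9}
A[(r | b) U b]: least fixpoint, start Z0 = Sat(b) = {0, 6, 8, 9}, add states in Sat(r | b) with every successor in Z. Already a fixed point.
Sat(A[(r | b) U b]) = {0, 6, 8, 9}
E[(r | b) U A[(r | b) U b]]: least fixpoint, start Z0 = Sat(A[(r | b) U b]) = {0, 6, 8, 9}, add states in Sat(r | b) with some successor in Z. Z1 = {0, 2, 6, 7, 8, 9}; fixed.
Sat(E[(r | b) U A[(r | b) U b]]) = {0, 2, 6, 7, 8, 9}
5 ∉ Sat(E[(r | b) U A[(r | b) U b]]) = {0, 2, 6, 7, 8, 9}, so the formula does not hold at 5.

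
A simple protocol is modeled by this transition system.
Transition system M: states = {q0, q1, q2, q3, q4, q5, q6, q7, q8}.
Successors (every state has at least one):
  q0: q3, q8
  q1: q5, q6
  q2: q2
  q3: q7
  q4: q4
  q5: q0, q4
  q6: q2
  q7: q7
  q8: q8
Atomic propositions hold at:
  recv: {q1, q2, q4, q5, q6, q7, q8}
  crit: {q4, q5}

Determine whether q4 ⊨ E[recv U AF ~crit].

No

Sat(~crit) = {q0, q1, q2, q3, q6, q7, q8}
AF ~crit: least fixpoint, start Z0 = {q0, q1, q2, q3, q6, q7, q8}, add states with every successor in Z. Already a fixed point.
Sat(AF ~crit) = {q0, q1, q2, q3, q6, q7, q8}
E[recv U AF ~crit]: least fixpoint, start Z0 = Sat(AF ~crit) = {q0, q1, q2, q3, q6, q7, q8}, add states in Sat(recv) with some successor in Z. Z1 = {q0, q1, q2, q3, q5, q6, q7, q8}; fixed.
Sat(E[recv U AF ~crit]) = {q0, q1, q2, q3, q5, q6, q7, q8}
q4 ∉ Sat(E[recv U AF ~crit]) = {q0, q1, q2, q3, q5, q6, q7, q8}, so the formula does not hold at q4.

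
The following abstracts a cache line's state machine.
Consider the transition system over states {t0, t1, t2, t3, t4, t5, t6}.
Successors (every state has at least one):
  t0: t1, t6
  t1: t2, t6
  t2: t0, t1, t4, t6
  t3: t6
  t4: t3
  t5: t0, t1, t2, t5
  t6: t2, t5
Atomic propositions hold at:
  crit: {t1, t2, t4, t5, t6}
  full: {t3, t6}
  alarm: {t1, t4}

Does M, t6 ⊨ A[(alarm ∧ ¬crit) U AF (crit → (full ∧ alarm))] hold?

Sat(¬crit) = {t0, t3}
Sat(alarm ∧ ¬crit) = ∅
Sat(full ∧ alarm) = ∅
Sat(crit → (full ∧ alarm)) = {t0, t3}
AF (crit → (full ∧ alarm)): least fixpoint, start Z0 = {t0, t3}, add states with every successor in Z. Z1 = {t0, t3, t4}; fixed.
Sat(AF (crit → (full ∧ alarm))) = {t0, t3, t4}
A[(alarm ∧ ¬crit) U AF (crit → (full ∧ alarm))]: least fixpoint, start Z0 = Sat(AF (crit → (full ∧ alarm))) = {t0, t3, t4}, add states in Sat(alarm ∧ ¬crit) with every successor in Z. Already a fixed point.
Sat(A[(alarm ∧ ¬crit) U AF (crit → (full ∧ alarm))]) = {t0, t3, t4}
t6 ∉ Sat(A[(alarm ∧ ¬crit) U AF (crit → (full ∧ alarm))]) = {t0, t3, t4}, so the formula does not hold at t6.

No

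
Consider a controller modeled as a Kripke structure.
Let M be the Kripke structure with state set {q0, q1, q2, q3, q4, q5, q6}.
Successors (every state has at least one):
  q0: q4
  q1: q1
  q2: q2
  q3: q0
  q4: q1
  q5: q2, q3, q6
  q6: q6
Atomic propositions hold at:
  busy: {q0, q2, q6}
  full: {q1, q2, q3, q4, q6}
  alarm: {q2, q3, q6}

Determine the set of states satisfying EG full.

EG full: greatest fixpoint, start Z0 = {q1, q2, q3, q4, q6}, keep only states in Sat with some successor in Z. Z1 = {q1, q2, q4, q6}; fixed.
Sat(EG full) = {q1, q2, q4, q6}

{q1, q2, q4, q6}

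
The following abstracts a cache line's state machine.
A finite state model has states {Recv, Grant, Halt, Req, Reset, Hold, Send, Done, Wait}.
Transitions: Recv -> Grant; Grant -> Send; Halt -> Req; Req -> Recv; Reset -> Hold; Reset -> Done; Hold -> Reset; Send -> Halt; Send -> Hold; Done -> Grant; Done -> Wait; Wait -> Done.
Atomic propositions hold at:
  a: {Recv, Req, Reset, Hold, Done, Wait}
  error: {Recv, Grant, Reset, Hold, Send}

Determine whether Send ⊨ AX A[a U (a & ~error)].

No

Sat(~error) = {Halt, Req, Done, Wait}
Sat(a & ~error) = {Req, Done, Wait}
A[a U (a & ~error)]: least fixpoint, start Z0 = Sat((a & ~error)) = {Req, Done, Wait}, add states in Sat(a) with every successor in Z. Already a fixed point.
Sat(A[a U (a & ~error)]) = {Req, Done, Wait}
Sat(AX A[a U (a & ~error)]) = {s : every successor in {Req, Done, Wait}} = {Halt, Wait}
Send ∉ Sat(AX A[a U (a & ~error)]) = {Halt, Wait}, so the formula does not hold at Send.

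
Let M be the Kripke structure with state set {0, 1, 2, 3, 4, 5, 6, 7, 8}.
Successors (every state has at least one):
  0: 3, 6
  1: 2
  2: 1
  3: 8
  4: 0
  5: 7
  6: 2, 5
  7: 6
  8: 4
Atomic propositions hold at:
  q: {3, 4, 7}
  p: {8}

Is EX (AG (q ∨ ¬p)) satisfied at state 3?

No

Sat(¬p) = {0, 1, 2, 3, 4, 5, 6, 7}
Sat(q ∨ ¬p) = {0, 1, 2, 3, 4, 5, 6, 7}
AG (q ∨ ¬p): greatest fixpoint, start Z0 = {0, 1, 2, 3, 4, 5, 6, 7}, keep only states in Sat with every successor in Z. Z1 = {0, 1, 2, 4, 5, 6, 7}; Z2 = {1, 2, 4, 5, 6, 7}; Z3 = {1, 2, 5, 6, 7}; fixed.
Sat(AG (q ∨ ¬p)) = {1, 2, 5, 6, 7}
Sat(EX (AG (q ∨ ¬p))) = {s : some successor in {1, 2, 5, 6, 7}} = {0, 1, 2, 5, 6, 7}
3 ∉ Sat(EX (AG (q ∨ ¬p))) = {0, 1, 2, 5, 6, 7}, so the formula does not hold at 3.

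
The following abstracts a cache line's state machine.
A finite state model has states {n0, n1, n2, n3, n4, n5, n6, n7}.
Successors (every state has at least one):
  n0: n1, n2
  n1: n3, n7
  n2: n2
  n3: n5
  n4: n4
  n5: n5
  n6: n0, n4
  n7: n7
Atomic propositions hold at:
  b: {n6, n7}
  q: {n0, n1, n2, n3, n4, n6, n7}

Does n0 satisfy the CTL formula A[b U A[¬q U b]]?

Sat(¬q) = {n5}
A[¬q U b]: least fixpoint, start Z0 = Sat(b) = {n6, n7}, add states in Sat(¬q) with every successor in Z. Already a fixed point.
Sat(A[¬q U b]) = {n6, n7}
A[b U A[¬q U b]]: least fixpoint, start Z0 = Sat(A[¬q U b]) = {n6, n7}, add states in Sat(b) with every successor in Z. Already a fixed point.
Sat(A[b U A[¬q U b]]) = {n6, n7}
n0 ∉ Sat(A[b U A[¬q U b]]) = {n6, n7}, so the formula does not hold at n0.

No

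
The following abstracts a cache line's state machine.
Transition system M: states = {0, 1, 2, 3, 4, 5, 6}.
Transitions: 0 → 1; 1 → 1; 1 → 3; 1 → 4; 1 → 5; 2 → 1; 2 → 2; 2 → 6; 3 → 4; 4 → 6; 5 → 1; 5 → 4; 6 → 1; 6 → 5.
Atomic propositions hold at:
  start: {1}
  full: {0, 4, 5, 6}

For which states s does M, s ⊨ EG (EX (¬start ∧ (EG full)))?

{1, 2, 3, 4, 5, 6}

Sat(¬start) = {0, 2, 3, 4, 5, 6}
EG full: greatest fixpoint, start Z0 = {0, 4, 5, 6}, keep only states in Sat with some successor in Z. Z1 = {4, 5, 6}; fixed.
Sat(EG full) = {4, 5, 6}
Sat(¬start ∧ (EG full)) = {4, 5, 6}
Sat(EX (¬start ∧ (EG full))) = {s : some successor in {4, 5, 6}} = {1, 2, 3, 4, 5, 6}
EG (EX (¬start ∧ (EG full))): greatest fixpoint, start Z0 = {1, 2, 3, 4, 5, 6}, keep only states in Sat with some successor in Z. Already a fixed point.
Sat(EG (EX (¬start ∧ (EG full)))) = {1, 2, 3, 4, 5, 6}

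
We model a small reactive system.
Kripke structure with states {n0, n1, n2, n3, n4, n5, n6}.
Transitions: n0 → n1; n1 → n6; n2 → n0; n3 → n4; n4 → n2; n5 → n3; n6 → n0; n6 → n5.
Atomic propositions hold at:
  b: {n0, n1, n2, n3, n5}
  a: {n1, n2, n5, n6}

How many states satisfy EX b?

5

Sat(EX b) = {s : some successor in {n0, n1, n2, n3, n5}} = {n0, n2, n4, n5, n6}
|Sat(EX b)| = |{n0, n2, n4, n5, n6}| = 5.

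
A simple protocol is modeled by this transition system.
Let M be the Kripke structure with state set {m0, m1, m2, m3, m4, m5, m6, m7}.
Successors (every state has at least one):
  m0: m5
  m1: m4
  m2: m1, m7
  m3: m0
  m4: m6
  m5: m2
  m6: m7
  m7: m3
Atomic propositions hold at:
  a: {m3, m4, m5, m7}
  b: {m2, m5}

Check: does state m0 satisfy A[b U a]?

A[b U a]: least fixpoint, start Z0 = Sat(a) = {m3, m4, m5, m7}, add states in Sat(b) with every successor in Z. Already a fixed point.
Sat(A[b U a]) = {m3, m4, m5, m7}
m0 ∉ Sat(A[b U a]) = {m3, m4, m5, m7}, so the formula does not hold at m0.

No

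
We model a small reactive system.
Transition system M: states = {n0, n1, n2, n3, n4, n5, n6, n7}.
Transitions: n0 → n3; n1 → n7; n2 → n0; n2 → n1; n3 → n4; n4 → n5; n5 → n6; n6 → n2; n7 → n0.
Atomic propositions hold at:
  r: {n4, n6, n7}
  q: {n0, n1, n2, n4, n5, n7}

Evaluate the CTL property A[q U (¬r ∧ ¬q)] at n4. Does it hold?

No

Sat(¬r) = {n0, n1, n2, n3, n5}
Sat(¬q) = {n3, n6}
Sat(¬r ∧ ¬q) = {n3}
A[q U (¬r ∧ ¬q)]: least fixpoint, start Z0 = Sat((¬r ∧ ¬q)) = {n3}, add states in Sat(q) with every successor in Z. Z1 = {n0, n3}; Z2 = {n0, n3, n7}; Z3 = {n0, n1, n3, n7}; Z4 = {n0, n1, n2, n3, n7}; fixed.
Sat(A[q U (¬r ∧ ¬q)]) = {n0, n1, n2, n3, n7}
n4 ∉ Sat(A[q U (¬r ∧ ¬q)]) = {n0, n1, n2, n3, n7}, so the formula does not hold at n4.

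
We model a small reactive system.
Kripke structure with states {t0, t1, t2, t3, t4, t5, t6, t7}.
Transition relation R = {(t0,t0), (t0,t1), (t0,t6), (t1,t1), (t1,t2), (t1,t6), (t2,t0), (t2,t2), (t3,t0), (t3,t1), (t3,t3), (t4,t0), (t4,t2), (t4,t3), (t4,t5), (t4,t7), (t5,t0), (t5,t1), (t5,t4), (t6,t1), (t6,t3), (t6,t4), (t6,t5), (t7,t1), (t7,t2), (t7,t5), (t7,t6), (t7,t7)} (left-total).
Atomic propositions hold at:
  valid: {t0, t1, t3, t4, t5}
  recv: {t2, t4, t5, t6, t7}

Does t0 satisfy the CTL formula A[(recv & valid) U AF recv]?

Sat(recv & valid) = {t4, t5}
AF recv: least fixpoint, start Z0 = {t2, t4, t5, t6, t7}, add states with every successor in Z. Already a fixed point.
Sat(AF recv) = {t2, t4, t5, t6, t7}
A[(recv & valid) U AF recv]: least fixpoint, start Z0 = Sat(AF recv) = {t2, t4, t5, t6, t7}, add states in Sat(recv & valid) with every successor in Z. Already a fixed point.
Sat(A[(recv & valid) U AF recv]) = {t2, t4, t5, t6, t7}
t0 ∉ Sat(A[(recv & valid) U AF recv]) = {t2, t4, t5, t6, t7}, so the formula does not hold at t0.

No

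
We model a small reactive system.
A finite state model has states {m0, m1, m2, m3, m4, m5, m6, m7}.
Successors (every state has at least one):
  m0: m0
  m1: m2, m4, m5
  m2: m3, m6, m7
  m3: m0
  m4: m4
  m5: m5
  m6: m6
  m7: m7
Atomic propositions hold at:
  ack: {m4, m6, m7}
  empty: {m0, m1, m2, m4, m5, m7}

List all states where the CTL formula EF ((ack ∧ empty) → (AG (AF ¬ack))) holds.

Sat(ack ∧ empty) = {m4, m7}
Sat(¬ack) = {m0, m1, m2, m3, m5}
AF ¬ack: least fixpoint, start Z0 = {m0, m1, m2, m3, m5}, add states with every successor in Z. Already a fixed point.
Sat(AF ¬ack) = {m0, m1, m2, m3, m5}
AG (AF ¬ack): greatest fixpoint, start Z0 = {m0, m1, m2, m3, m5}, keep only states in Sat with every successor in Z. Z1 = {m0, m3, m5}; fixed.
Sat(AG (AF ¬ack)) = {m0, m3, m5}
Sat((ack ∧ empty) → (AG (AF ¬ack))) = {m0, m1, m2, m3, m5, m6}
EF ((ack ∧ empty) → (AG (AF ¬ack))): least fixpoint, start Z0 = {m0, m1, m2, m3, m5, m6}, add states with some successor in Z. Already a fixed point.
Sat(EF ((ack ∧ empty) → (AG (AF ¬ack)))) = {m0, m1, m2, m3, m5, m6}

{m0, m1, m2, m3, m5, m6}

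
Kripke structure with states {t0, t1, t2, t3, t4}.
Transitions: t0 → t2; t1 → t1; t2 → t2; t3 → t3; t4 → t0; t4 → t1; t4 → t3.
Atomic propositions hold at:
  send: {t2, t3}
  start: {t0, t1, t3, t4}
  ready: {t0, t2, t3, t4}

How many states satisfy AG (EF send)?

3

EF send: least fixpoint, start Z0 = {t2, t3}, add states with some successor in Z. Z1 = {t0, t2, t3, t4}; fixed.
Sat(EF send) = {t0, t2, t3, t4}
AG (EF send): greatest fixpoint, start Z0 = {t0, t2, t3, t4}, keep only states in Sat with every successor in Z. Z1 = {t0, t2, t3}; fixed.
Sat(AG (EF send)) = {t0, t2, t3}
|Sat(AG (EF send))| = |{t0, t2, t3}| = 3.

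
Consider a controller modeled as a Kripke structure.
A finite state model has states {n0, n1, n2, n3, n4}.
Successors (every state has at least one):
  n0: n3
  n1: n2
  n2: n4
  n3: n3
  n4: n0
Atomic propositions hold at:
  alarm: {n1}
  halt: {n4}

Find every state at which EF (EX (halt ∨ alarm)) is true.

{n1, n2}

Sat(halt ∨ alarm) = {n1, n4}
Sat(EX (halt ∨ alarm)) = {s : some successor in {n1, n4}} = {n2}
EF (EX (halt ∨ alarm)): least fixpoint, start Z0 = {n2}, add states with some successor in Z. Z1 = {n1, n2}; fixed.
Sat(EF (EX (halt ∨ alarm))) = {n1, n2}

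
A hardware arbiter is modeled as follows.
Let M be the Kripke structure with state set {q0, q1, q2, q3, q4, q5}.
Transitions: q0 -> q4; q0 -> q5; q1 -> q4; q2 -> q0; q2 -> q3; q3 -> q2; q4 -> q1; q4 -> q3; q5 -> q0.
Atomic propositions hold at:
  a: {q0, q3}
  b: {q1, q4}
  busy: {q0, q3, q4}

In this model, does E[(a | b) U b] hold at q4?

Sat(a | b) = {q0, q1, q3, q4}
E[(a | b) U b]: least fixpoint, start Z0 = Sat(b) = {q1, q4}, add states in Sat(a | b) with some successor in Z. Z1 = {q0, q1, q4}; fixed.
Sat(E[(a | b) U b]) = {q0, q1, q4}
q4 ∈ Sat(E[(a | b) U b]) = {q0, q1, q4}, so the formula holds at q4.

Yes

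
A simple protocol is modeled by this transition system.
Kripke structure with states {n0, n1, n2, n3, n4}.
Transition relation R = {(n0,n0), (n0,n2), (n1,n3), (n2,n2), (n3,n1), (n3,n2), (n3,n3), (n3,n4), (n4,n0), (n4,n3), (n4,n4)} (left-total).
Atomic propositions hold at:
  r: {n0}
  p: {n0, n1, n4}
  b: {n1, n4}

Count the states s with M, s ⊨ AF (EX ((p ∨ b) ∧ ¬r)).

Sat(p ∨ b) = {n0, n1, n4}
Sat(¬r) = {n1, n2, n3, n4}
Sat((p ∨ b) ∧ ¬r) = {n1, n4}
Sat(EX ((p ∨ b) ∧ ¬r)) = {s : some successor in {n1, n4}} = {n3, n4}
AF (EX ((p ∨ b) ∧ ¬r)): least fixpoint, start Z0 = {n3, n4}, add states with every successor in Z. Z1 = {n1, n3, n4}; fixed.
Sat(AF (EX ((p ∨ b) ∧ ¬r))) = {n1, n3, n4}
|Sat(AF (EX ((p ∨ b) ∧ ¬r)))| = |{n1, n3, n4}| = 3.

3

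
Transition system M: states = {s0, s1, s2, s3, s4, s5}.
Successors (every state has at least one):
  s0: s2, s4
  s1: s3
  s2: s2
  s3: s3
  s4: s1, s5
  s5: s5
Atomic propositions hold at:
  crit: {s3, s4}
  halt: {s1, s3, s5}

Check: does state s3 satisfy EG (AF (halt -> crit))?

Sat(halt -> crit) = {s0, s2, s3, s4}
AF (halt -> crit): least fixpoint, start Z0 = {s0, s2, s3, s4}, add states with every successor in Z. Z1 = {s0, s1, s2, s3, s4}; fixed.
Sat(AF (halt -> crit)) = {s0, s1, s2, s3, s4}
EG (AF (halt -> crit)): greatest fixpoint, start Z0 = {s0, s1, s2, s3, s4}, keep only states in Sat with some successor in Z. Already a fixed point.
Sat(EG (AF (halt -> crit))) = {s0, s1, s2, s3, s4}
s3 ∈ Sat(EG (AF (halt -> crit))) = {s0, s1, s2, s3, s4}, so the formula holds at s3.

Yes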